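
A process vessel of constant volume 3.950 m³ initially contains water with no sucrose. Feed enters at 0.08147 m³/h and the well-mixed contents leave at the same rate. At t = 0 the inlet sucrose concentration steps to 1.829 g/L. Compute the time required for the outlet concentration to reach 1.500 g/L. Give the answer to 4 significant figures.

83.17 h

Mass balance on the solute (V constant): V dC/dt = Q(C_in − C), so τ = V/Q = 48.4841 h.
C(t) = C_in + (C₀ − C_in) e^(−t/τ). Set C = 1.500 and solve for t:
e^(−t/τ) = (C − C_in)/(C₀ − C_in) = (1.500 − 1.829)/(0 − 1.829) = 0.179880
t = −τ ln(…) = 48.4841 × 1.71547 = 83.1729 h.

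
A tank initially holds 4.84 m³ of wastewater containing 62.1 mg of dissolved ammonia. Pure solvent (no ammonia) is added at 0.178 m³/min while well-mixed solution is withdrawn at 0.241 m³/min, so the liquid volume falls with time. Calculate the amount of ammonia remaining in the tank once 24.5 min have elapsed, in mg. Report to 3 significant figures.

14.3 mg

Total volume: dV/dt = Q_in − Q_out = -0.063000 m³/min, so V(t) = 4.84 − 0.063000 t and V(24.5) = 3.2965 m³.
Species balance (pure solvent in): dm/dt = −Q_out · m/V(t).
Separate: dm/m = −Q_out dt/V(t) ⇒ ln(m/m₀) = −(Q_out/(Q_in−Q_out)) ln(V/V₀).
m = m₀ (V₀/V)^(Q_out/(Q_in−Q_out)) = 62.1 × (4.84/3.2965)^(-3.8254) = 14.290 mg.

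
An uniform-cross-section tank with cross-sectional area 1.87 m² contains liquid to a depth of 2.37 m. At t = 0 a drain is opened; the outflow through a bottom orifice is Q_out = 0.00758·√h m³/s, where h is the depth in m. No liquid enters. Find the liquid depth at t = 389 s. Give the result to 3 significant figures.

0.564 m

Volume balance on the tank: A dh/dt = −0.00758 √h.
Separate and integrate: 2(√h − √h₀) = −(0.00758/A) t.
√h = √2.37 − 0.00758·389/(2·1.87) = 1.5395 − 0.78840 = 0.75108.
h = 0.75108² = 0.56412 m.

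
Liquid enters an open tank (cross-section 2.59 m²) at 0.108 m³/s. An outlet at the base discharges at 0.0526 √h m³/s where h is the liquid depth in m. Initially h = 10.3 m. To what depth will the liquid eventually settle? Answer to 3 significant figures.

A dh/dt = Q_in − 0.0526 √h. Steady state requires inflow = outflow:
Q_in = 0.0526 √h_ss ⇒ √h_ss = 0.108/0.0526 = 2.0532.
h_ss = 2.0532² = 4.2158 m. (Since h₀ = 10.3 m > h_ss, the level will fall toward this value.)

4.22 m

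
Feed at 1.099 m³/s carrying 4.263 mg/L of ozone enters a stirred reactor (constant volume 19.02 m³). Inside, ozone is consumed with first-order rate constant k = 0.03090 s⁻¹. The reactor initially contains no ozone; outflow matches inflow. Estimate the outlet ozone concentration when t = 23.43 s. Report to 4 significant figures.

Accumulation = in − out − consumed: V dC/dt = Q C_in − Q C − k V C.
dC/dt = (Q/V) C_in − (Q/V + k) C; effective rate a = Q/V + k = 0.0577813 + 0.03090 = 0.0886813 s⁻¹.
C_ss = Q C_in/(Q + kV) = 2.77761 mg/L; C(t) = C_ss + (C₀ − C_ss) e^(−a t).
C(23.43) = 2.77761 + (-2.77761)·e^(−0.0886813·23.43) = 2.77761 + (-2.77761)·0.125205 = 2.42984 mg/L.

2.430 mg/L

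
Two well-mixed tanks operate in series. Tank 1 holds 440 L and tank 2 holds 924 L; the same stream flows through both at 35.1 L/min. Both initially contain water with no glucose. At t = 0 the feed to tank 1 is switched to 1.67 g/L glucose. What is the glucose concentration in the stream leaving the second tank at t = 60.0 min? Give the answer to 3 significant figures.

Species balance on tank i: dCᵢ/dt = (Cᵢ₋₁ − Cᵢ)/τᵢ with τᵢ = Vᵢ/Q.
τ₁ = 440/35.1 = 12.536 min; τ₂ = 924/35.1 = 26.325 min.
Solving the cascade with C₁(0)=C₂(0)=0 gives C₂(t) = C_in[1 − (τ₁ e^(−t/τ₁) − τ₂ e^(−t/τ₂))/(τ₁ − τ₂)].
At t = 60.0: e^(−t/τ₁) = 0.0083427, e^(−t/τ₂) = 0.10236.
C₂ = 1.67·[1 − (12.536·0.0083427 − 26.325·0.10236)/(-13.789)] = 1.67·0.81216 = 1.3563 g/L.

1.36 g/L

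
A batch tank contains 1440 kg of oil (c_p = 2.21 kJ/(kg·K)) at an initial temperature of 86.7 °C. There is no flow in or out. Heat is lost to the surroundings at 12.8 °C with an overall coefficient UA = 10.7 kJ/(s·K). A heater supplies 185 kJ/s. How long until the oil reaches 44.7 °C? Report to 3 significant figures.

M c_p dT/dt = −UA(T − T_amb) + Q̇.
τ = M c_p/UA = 297.42 s; T_ss = T_amb + Q̇/UA = 12.8 + 185/10.7 = 30.090 °C.
T(t) = T_ss + (T₀ − T_ss)e^(−t/τ); set T = 44.7:
t = −τ ln[(T − T_ss)/(T₀ − T_ss)] = −297.42 · ln(0.25809) = 402.85 s.

403 s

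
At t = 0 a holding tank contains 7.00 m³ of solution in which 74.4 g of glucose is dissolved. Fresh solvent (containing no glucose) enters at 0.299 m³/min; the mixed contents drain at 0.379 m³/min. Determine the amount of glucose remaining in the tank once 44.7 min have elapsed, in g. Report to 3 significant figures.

2.51 g

Let m(t) be the amount of glucose. Volume: V(t) = V₀ + (Q_in − Q_out) t = 7.00 − 0.080000 t; V(44.7) = 3.4240 m³.
Solute balance: dm/dt = 0 − Q_out C = −Q_out m/V(t).
Separate: dm/m = −Q_out dt/V(t) ⇒ ln(m/m₀) = −(Q_out/(Q_in−Q_out)) ln(V/V₀).
m = m₀ (V₀/V)^(Q_out/(Q_in−Q_out)) = 74.4 × (7.00/3.4240)^(-4.7375) = 2.5135 g.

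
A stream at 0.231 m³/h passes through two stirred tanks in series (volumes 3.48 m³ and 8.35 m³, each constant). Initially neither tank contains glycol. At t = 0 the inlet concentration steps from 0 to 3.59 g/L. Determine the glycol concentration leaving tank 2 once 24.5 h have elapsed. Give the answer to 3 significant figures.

0.969 g/L

Each tank obeys Vᵢ dCᵢ/dt = Q(Cᵢ₋₁ − Cᵢ), so τᵢ = Vᵢ/Q.
τ₁ = 3.48/0.231 = 15.065 h; τ₂ = 8.35/0.231 = 36.147 h.
Solving the cascade with C₁(0)=C₂(0)=0 gives C₂(t) = C_in[1 − (τ₁ e^(−t/τ₁) − τ₂ e^(−t/τ₂))/(τ₁ − τ₂)].
At t = 24.5: e^(−t/τ₁) = 0.19666, e^(−t/τ₂) = 0.50774.
C₂ = 3.59·[1 − (15.065·0.19666 − 36.147·0.50774)/(-21.082)] = 3.59·0.26997 = 0.96918 g/L.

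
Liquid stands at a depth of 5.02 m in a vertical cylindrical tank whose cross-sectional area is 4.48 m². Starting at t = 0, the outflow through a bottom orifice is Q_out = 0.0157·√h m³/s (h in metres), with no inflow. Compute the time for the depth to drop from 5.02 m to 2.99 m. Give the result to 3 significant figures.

292 s

Unsteady balance on liquid volume: A dh/dt = −0.0157 √h.
Separate and integrate: 2(√h − √h₀) = −(0.0157/A) t.
t = 2A(√h₀ − √h)/0.0157 = 2·4.48·(√5.02 − √2.99)/0.0157
  = 8.9600 × (2.2405 − 1.7292) / 0.0157 = 291.84 s.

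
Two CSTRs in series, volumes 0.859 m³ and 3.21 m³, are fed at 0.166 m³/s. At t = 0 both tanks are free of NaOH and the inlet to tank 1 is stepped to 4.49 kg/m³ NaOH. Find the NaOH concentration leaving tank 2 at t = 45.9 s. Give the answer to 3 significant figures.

3.92 kg/m³

Species balance on tank i: dCᵢ/dt = (Cᵢ₋₁ − Cᵢ)/τᵢ with τᵢ = Vᵢ/Q.
τ₁ = 0.859/0.166 = 5.1747 s; τ₂ = 3.21/0.166 = 19.337 s.
Tank 1: C₁ = C_in(1 − e^(−t/τ₁)). Tank 2 (τ₁ ≠ τ₂): C₂ = C_in[1 − (τ₁ e^(−t/τ₁) − τ₂ e^(−t/τ₂))/(τ₁ − τ₂)].
At t = 45.9: e^(−t/τ₁) = 0.00014053, e^(−t/τ₂) = 0.093141.
C₂ = 4.49·[1 − (5.1747·0.00014053 − 19.337·0.093141)/(-14.163)] = 4.49·0.87288 = 3.9192 kg/m³.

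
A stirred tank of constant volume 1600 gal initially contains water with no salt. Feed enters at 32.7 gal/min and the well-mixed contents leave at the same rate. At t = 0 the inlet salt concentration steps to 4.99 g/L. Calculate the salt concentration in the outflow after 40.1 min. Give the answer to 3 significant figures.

Mass balance on the solute (V constant): V dC/dt = Q(C_in − C).
Time constant τ = V/Q = 1600/32.7 = 48.930 min.
This is linear first-order; C(t) = C_in + (C₀ − C_in) e^(−t/τ).
C(40.1) = 4.99 + (0 − 4.99)·e^(−40.1/48.930) = 4.99 + (-4.9900)·0.44063 = 2.7912 g/L.

2.79 g/L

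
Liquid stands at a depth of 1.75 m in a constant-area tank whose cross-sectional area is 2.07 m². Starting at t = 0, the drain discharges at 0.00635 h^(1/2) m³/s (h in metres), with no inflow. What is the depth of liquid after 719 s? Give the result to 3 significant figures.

0.0484 m

With no inflow, A dh/dt = −0.00635 √h.
This is separable: 2 d(√h)/dt = −0.00635/A, so √h = √h₀ − (0.00635/(2A)) t.
√h = √1.75 − 0.00635·719/(2·2.07) = 1.3229 − 1.1028 = 0.22006.
h = 0.22006² = 0.048427 m.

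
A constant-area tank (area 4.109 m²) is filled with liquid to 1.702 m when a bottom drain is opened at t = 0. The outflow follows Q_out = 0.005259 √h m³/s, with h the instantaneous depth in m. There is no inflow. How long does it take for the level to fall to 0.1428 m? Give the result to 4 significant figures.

1448 s

Mass balance (ρ constant): A dh/dt = −0.005259 √h.
∫ h^(−1/2) dh = −(0.005259/A) ∫ dt, giving 2√h = 2√h₀ − (0.005259/A) t.
t = 2A(√h₀ − √h)/0.005259 = 2·4.109·(√1.702 − √0.1428)/0.005259
  = 8.21800 × (1.30461 − 0.377889) / 0.005259 = 1448.14 s.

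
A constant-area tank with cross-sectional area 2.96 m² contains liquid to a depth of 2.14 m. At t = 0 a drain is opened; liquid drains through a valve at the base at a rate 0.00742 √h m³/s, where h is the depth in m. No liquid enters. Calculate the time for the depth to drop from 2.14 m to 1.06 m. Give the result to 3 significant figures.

A dh/dt = −Q_out = −0.00742 √h.
∫ h^(−1/2) dh = −(0.00742/A) ∫ dt, giving 2√h = 2√h₀ − (0.00742/A) t.
t = 2A(√h₀ − √h)/0.00742 = 2·2.96·(√2.14 − √1.06)/0.00742
  = 5.9200 × (1.4629 − 1.0296) / 0.00742 = 345.71 s.

346 s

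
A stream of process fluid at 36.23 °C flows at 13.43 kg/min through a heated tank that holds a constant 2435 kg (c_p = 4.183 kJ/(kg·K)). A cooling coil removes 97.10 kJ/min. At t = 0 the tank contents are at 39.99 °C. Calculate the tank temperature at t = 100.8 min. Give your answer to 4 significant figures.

M c_p dT/dt = ṁ c_p (T_in − T) − Q̇.
Rearrange: dT/dt = (T_ss − T)/τ with τ = M/ṁ = 181.310 min and T_ss = T_in − Q̇/(ṁ c_p) = 34.5016 °C.
T approaches T_ss exponentially: T(t) = T_ss + (T₀ − T_ss) e^(−t/τ).
T(100.8) = 34.5016 + (5.48844)·e^(−100.8/181.310) = 34.5016 + (5.48844)·0.573526 = 37.6493 °C.

37.65 °C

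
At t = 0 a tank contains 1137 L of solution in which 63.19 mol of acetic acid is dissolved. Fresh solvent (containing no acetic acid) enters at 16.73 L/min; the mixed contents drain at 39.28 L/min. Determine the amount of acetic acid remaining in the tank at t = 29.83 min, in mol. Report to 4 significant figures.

Let m(t) be the amount of acetic acid. Volume: V(t) = V₀ + (Q_in − Q_out) t = 1137 − 22.5500 t; V(29.83) = 464.334 L.
No acetic acid enters, so dm/dt = −Q_out · (m/V).
Separate: dm/m = −Q_out dt/V(t) ⇒ ln(m/m₀) = −(Q_out/(Q_in−Q_out)) ln(V/V₀).
m = m₀ (V₀/V)^(Q_out/(Q_in−Q_out)) = 63.19 × (1137/464.334)^(-1.74191) = 13.2791 mol.

13.28 mol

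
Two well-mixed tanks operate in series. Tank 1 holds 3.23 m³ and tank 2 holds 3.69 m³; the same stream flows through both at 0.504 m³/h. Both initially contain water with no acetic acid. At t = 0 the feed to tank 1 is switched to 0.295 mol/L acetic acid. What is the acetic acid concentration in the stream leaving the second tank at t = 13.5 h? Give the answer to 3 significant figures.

0.173 mol/L

Each tank obeys Vᵢ dCᵢ/dt = Q(Cᵢ₋₁ − Cᵢ), so τᵢ = Vᵢ/Q.
τ₁ = 3.23/0.504 = 6.4087 h; τ₂ = 3.69/0.504 = 7.3214 h.
Solving the cascade with C₁(0)=C₂(0)=0 gives C₂(t) = C_in[1 − (τ₁ e^(−t/τ₁) − τ₂ e^(−t/τ₂))/(τ₁ − τ₂)].
At t = 13.5: e^(−t/τ₁) = 0.12166, e^(−t/τ₂) = 0.15820.
C₂ = 0.295·[1 − (6.4087·0.12166 − 7.3214·0.15820)/(-0.91270)] = 0.295·0.58525 = 0.17265 mol/L.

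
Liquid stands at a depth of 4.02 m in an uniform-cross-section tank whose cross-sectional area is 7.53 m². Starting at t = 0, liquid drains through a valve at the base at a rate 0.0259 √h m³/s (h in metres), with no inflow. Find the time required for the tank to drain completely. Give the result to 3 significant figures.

1170 s

Volume balance on the tank: A dh/dt = −0.0259 √h.
∫ h^(−1/2) dh = −(0.0259/A) ∫ dt, giving 2√h = 2√h₀ − (0.0259/A) t.
Tank is empty when √h = 0: t_empty = 2A√h₀/0.0259.
t_empty = 2·7.53·√4.02/0.0259 = 15.060·2.0050/0.0259 = 1165.8 s.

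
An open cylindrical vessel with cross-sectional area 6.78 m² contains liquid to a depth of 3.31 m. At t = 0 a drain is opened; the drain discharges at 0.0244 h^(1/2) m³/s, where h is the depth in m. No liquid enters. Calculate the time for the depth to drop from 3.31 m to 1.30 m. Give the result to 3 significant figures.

377 s

Accumulation of liquid (constant cross-section A): A dh/dt = −0.0244 √h.
∫ h^(−1/2) dh = −(0.0244/A) ∫ dt, giving 2√h = 2√h₀ − (0.0244/A) t.
t = 2A(√h₀ − √h)/0.0244 = 2·6.78·(√3.31 − √1.30)/0.0244
  = 13.560 × (1.8193 − 1.1402) / 0.0244 = 377.44 s.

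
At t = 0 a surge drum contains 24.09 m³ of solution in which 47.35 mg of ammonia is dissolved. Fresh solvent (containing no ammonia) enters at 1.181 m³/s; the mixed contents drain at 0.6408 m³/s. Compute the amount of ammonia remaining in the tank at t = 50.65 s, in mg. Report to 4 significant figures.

Let m(t) be the amount of ammonia. Volume: V(t) = V₀ + (Q_in − Q_out) t = 24.09 + 0.540200 t; V(50.65) = 51.4511 m³.
Species balance (pure solvent in): dm/dt = −Q_out · m/V(t).
Separate: dm/m = −Q_out dt/V(t) ⇒ ln(m/m₀) = −(Q_out/(Q_in−Q_out)) ln(V/V₀).
m = m₀ (V₀/V)^(Q_out/(Q_in−Q_out)) = 47.35 × (24.09/51.4511)^(1.18623) = 19.2482 mg.

19.25 mg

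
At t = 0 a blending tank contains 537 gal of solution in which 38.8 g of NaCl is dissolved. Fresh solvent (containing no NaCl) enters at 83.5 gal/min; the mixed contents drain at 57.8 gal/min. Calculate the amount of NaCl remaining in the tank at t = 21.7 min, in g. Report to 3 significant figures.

Let m(t) be the amount of NaCl. Volume: V(t) = V₀ + (Q_in − Q_out) t = 537 + 25.700 t; V(21.7) = 1094.7 gal.
No NaCl enters, so dm/dt = −Q_out · (m/V).
dm/m = −Q_out dt/(V₀ + 25.700 t); integrating gives ln(m/m₀) = −(Q_out/(Q_in−Q_out)) ln(V/V₀).
m = m₀ (V₀/V)^(Q_out/(Q_in−Q_out)) = 38.8 × (537/1094.7)^(2.2490) = 7.8193 g.

7.82 g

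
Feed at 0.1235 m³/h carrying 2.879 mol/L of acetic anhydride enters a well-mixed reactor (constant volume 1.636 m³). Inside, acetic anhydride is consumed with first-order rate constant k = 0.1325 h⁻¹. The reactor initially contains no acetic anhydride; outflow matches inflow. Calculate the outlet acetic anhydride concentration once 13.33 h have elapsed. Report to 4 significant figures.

Accumulation = in − out − consumed: V dC/dt = Q C_in − Q C − k V C.
This is linear with rate a = Q/V + k = 0.207989 h⁻¹.
C_ss = Q C_in/(Q + kV) = 1.04492 mol/L; C(t) = C_ss + (C₀ − C_ss) e^(−a t).
C(13.33) = 1.04492 + (-1.04492)·e^(−0.207989·13.33) = 1.04492 + (-1.04492)·0.0625060 = 0.979611 mol/L.

0.9796 mol/L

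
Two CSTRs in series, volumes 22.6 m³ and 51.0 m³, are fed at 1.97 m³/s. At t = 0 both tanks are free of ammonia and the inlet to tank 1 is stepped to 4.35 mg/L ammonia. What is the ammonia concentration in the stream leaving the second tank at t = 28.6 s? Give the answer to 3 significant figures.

Time constants: τᵢ = Vᵢ/Q for each well-mixed tank.
τ₁ = 22.6/1.97 = 11.472 s; τ₂ = 51.0/1.97 = 25.888 s.
Solving the cascade with C₁(0)=C₂(0)=0 gives C₂(t) = C_in[1 − (τ₁ e^(−t/τ₁) − τ₂ e^(−t/τ₂))/(τ₁ − τ₂)].
At t = 28.6: e^(−t/τ₁) = 0.082661, e^(−t/τ₂) = 0.33130.
C₂ = 4.35·[1 − (11.472·0.082661 − 25.888·0.33130)/(-14.416)] = 4.35·0.47085 = 2.0482 mg/L.

2.05 mg/L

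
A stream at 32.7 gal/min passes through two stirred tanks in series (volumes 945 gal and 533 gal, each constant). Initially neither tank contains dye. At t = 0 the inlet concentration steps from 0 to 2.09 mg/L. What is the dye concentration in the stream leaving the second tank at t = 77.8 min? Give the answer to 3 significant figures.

1.79 mg/L

Species balance on tank i: dCᵢ/dt = (Cᵢ₋₁ − Cᵢ)/τᵢ with τᵢ = Vᵢ/Q.
τ₁ = 945/32.7 = 28.899 min; τ₂ = 533/32.7 = 16.300 min.
Solving the cascade with C₁(0)=C₂(0)=0 gives C₂(t) = C_in[1 − (τ₁ e^(−t/τ₁) − τ₂ e^(−t/τ₂))/(τ₁ − τ₂)].
At t = 77.8: e^(−t/τ₁) = 0.067737, e^(−t/τ₂) = 0.0084542.
C₂ = 2.09·[1 − (28.899·0.067737 − 16.300·0.0084542)/(12.599)] = 2.09·0.85557 = 1.7881 mg/L.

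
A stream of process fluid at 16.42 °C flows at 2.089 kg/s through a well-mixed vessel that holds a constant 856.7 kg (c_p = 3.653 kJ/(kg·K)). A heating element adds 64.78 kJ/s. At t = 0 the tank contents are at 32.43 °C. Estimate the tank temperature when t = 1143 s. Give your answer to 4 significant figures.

First-law balance (no shaft work): M c_p dT/dt = ṁ c_p (T_in − T) + 64.78.
Rearrange: dT/dt = (T_ss − T)/τ with τ = M/ṁ = 410.101 s and T_ss = T_in + Q̇/(ṁ c_p) = 24.9089 °C.
T approaches T_ss exponentially: T(t) = T_ss + (T₀ − T_ss) e^(−t/τ).
T(1143) = 24.9089 + (7.52107)·e^(−1143/410.101) = 24.9089 + (7.52107)·0.0615983 = 25.3722 °C.

25.37 °C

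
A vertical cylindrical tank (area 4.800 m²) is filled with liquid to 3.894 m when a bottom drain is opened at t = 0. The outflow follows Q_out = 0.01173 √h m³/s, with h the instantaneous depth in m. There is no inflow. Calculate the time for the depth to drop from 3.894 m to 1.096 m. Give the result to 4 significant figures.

A dh/dt = −Q_out = −0.01173 √h.
∫ h^(−1/2) dh = −(0.01173/A) ∫ dt, giving 2√h = 2√h₀ − (0.01173/A) t.
t = 2A(√h₀ − √h)/0.01173 = 2·4.800·(√3.894 − √1.096)/0.01173
  = 9.60000 × (1.97332 − 1.04690) / 0.01173 = 758.197 s.

758.2 s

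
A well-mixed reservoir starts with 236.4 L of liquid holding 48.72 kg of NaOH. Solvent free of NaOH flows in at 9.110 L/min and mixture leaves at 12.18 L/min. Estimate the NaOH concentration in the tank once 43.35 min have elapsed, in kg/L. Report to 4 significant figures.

Total volume: dV/dt = Q_in − Q_out = -3.07000 L/min, so V(t) = 236.4 − 3.07000 t and V(43.35) = 103.315 L.
No NaOH enters, so dm/dt = −Q_out · (m/V).
dm/m = −Q_out dt/(V₀ − 3.07000 t); integrating gives ln(m/m₀) = −(Q_out/(Q_in−Q_out)) ln(V/V₀).
m = m₀ (V₀/V)^(Q_out/(Q_in−Q_out)) = 48.72 × (236.4/103.315)^(-3.96743) = 1.82595 kg.
C = m/V = 1.82595/103.315 = 0.0176735 kg/L.

0.01767 kg/L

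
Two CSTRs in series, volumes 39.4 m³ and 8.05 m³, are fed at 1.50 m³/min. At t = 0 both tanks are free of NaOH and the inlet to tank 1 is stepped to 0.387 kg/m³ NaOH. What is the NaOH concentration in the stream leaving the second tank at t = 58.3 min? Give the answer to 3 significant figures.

Each tank obeys Vᵢ dCᵢ/dt = Q(Cᵢ₋₁ − Cᵢ), so τᵢ = Vᵢ/Q.
τ₁ = 39.4/1.50 = 26.267 min; τ₂ = 8.05/1.50 = 5.3667 min.
Tank 1: C₁ = C_in(1 − e^(−t/τ₁)). Tank 2 (τ₁ ≠ τ₂): C₂ = C_in[1 − (τ₁ e^(−t/τ₁) − τ₂ e^(−t/τ₂))/(τ₁ − τ₂)].
At t = 58.3: e^(−t/τ₁) = 0.10866, e^(−t/τ₂) = 1.9147e-05.
C₂ = 0.387·[1 − (26.267·0.10866 − 5.3667·1.9147e-05)/(20.900)] = 0.387·0.86344 = 0.33415 kg/m³.

0.334 kg/m³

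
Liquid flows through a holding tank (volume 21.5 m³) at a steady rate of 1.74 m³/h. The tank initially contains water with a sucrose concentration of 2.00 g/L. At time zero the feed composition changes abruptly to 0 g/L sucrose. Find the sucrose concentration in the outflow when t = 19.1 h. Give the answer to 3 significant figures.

Transient balance on the dissolved component: V dC/dt = Q(C_in − C).
Rewrite as dC/dt + C/τ = C_in/τ, τ = V/Q = 12.356 h.
C approaches C_in exponentially: C(t) = C_in + (C₀ − C_in) e^(−t/τ).
C(19.1) = 0 + (2.00 − 0)·e^(−19.1/12.356) = 0 + (2.0000)·0.21315 = 0.42630 g/L.

0.426 g/L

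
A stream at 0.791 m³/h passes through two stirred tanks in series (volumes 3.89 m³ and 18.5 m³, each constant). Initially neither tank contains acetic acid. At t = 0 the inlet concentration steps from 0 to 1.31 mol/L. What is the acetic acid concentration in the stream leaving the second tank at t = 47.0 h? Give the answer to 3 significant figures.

Each tank obeys Vᵢ dCᵢ/dt = Q(Cᵢ₋₁ − Cᵢ), so τᵢ = Vᵢ/Q.
τ₁ = 3.89/0.791 = 4.9178 h; τ₂ = 18.5/0.791 = 23.388 h.
Solving the cascade with C₁(0)=C₂(0)=0 gives C₂(t) = C_in[1 − (τ₁ e^(−t/τ₁) − τ₂ e^(−t/τ₂))/(τ₁ − τ₂)].
At t = 47.0: e^(−t/τ₁) = 7.0700e-05, e^(−t/τ₂) = 0.13405.
C₂ = 1.31·[1 − (4.9178·7.0700e-05 − 23.388·0.13405)/(-18.470)] = 1.31·0.83028 = 1.0877 mol/L.

1.09 mol/L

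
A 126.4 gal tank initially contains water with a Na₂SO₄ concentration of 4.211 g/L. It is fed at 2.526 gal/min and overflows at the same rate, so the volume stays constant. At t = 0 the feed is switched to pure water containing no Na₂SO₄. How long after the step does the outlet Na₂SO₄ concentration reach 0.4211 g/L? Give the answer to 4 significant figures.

115.2 min

Species balance: V dC/dt = Q(C_in − C) ⇒ τ = V/Q = 50.0396 min.
C(t) = C_in + (C₀ − C_in) e^(−t/τ). Set C = 0.4211 and solve for t:
e^(−t/τ) = (C − C_in)/(C₀ − C_in) = (0.4211 − 0)/(4.211 − 0) = 0.100000
t = −τ ln(…) = 50.0396 × 2.30259 = 115.220 min.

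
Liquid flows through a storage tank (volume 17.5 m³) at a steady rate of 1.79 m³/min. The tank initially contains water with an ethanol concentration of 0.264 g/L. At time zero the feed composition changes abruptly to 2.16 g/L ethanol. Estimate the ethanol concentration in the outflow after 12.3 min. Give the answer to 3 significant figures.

Accumulation = in − out for the solute gives V dC/dt = Q(C_in − C).
Time constant τ = V/Q = 17.5/1.79 = 9.7765 min.
Solution: C(t) = C_in + (C₀ − C_in) e^(−t/τ).
C(12.3) = 2.16 + (0.264 − 2.16)·e^(−12.3/9.7765) = 2.16 + (-1.8960)·0.28419 = 1.6212 g/L.

1.62 g/L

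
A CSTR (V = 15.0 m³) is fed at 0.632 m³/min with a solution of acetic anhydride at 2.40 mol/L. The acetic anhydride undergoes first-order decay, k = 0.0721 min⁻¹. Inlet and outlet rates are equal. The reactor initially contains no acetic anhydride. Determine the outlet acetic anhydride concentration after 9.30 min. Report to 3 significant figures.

Species balance: V dC/dt = Q C_in − Q C − k V C.
This is linear with rate a = Q/V + k = 0.11423 min⁻¹.
C_ss = Q C_in/(Q + kV) = 0.88521 mol/L; C(t) = C_ss + (C₀ − C_ss) e^(−a t).
C(9.30) = 0.88521 + (-0.88521)·e^(−0.11423·9.30) = 0.88521 + (-0.88521)·0.34564 = 0.57925 mol/L.

0.579 mol/L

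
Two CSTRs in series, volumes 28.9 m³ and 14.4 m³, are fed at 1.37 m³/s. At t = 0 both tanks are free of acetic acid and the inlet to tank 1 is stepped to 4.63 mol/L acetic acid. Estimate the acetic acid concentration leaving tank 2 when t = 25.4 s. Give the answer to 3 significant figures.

2.27 mol/L

Species balance on tank i: dCᵢ/dt = (Cᵢ₋₁ − Cᵢ)/τᵢ with τᵢ = Vᵢ/Q.
τ₁ = 28.9/1.37 = 21.095 s; τ₂ = 14.4/1.37 = 10.511 s.
Solving the cascade with C₁(0)=C₂(0)=0 gives C₂(t) = C_in[1 − (τ₁ e^(−t/τ₁) − τ₂ e^(−t/τ₂))/(τ₁ − τ₂)].
At t = 25.4: e^(−t/τ₁) = 0.29997, e^(−t/τ₂) = 0.089231.
C₂ = 4.63·[1 − (21.095·0.29997 − 10.511·0.089231)/(10.584)] = 4.63·0.49075 = 2.2722 mol/L.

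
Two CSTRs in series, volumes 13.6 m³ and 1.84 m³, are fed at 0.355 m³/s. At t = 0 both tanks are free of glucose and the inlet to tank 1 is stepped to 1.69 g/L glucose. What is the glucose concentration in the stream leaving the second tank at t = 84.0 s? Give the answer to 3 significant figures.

Time constants: τᵢ = Vᵢ/Q for each well-mixed tank.
τ₁ = 13.6/0.355 = 38.310 s; τ₂ = 1.84/0.355 = 5.1831 s.
Solving the cascade with C₁(0)=C₂(0)=0 gives C₂(t) = C_in[1 − (τ₁ e^(−t/τ₁) − τ₂ e^(−t/τ₂))/(τ₁ − τ₂)].
At t = 84.0: e^(−t/τ₁) = 0.11162, e^(−t/τ₂) = 9.1537e-08.
C₂ = 1.69·[1 − (38.310·0.11162 − 5.1831·9.1537e-08)/(33.127)] = 1.69·0.87091 = 1.4718 g/L.

1.47 g/L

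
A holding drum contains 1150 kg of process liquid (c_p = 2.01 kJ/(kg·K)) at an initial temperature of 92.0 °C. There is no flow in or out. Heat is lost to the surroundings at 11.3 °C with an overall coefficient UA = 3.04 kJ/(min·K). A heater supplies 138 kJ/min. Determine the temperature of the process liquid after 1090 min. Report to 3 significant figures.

65.1 °C

Lumped-capacitance energy balance: M c_p dT/dt = UA(T_amb − T) + Q̇.
dT/dt = (T_ss − T)/τ with T_ss = T_amb + Q̇/UA = 11.3 + 138/3.04 = 56.695 °C, τ = M c_p/UA = 1150·2.01/3.04 = 760.36 min.
This is linear first-order; T(t) = T_ss + (T₀ − T_ss) e^(−t/τ).
T(1090) = 56.695 + (35.305)·0.23847 = 65.114 °C.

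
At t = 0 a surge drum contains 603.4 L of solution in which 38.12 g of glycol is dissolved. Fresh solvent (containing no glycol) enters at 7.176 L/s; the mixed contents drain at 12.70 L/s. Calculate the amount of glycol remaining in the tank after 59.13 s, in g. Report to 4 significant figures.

6.352 g

Let m(t) be the amount of glycol. Volume: V(t) = V₀ + (Q_in − Q_out) t = 603.4 − 5.52400 t; V(59.13) = 276.766 L.
Solute balance: dm/dt = 0 − Q_out C = −Q_out m/V(t).
dm/m = −Q_out dt/(V₀ − 5.52400 t); integrating gives ln(m/m₀) = −(Q_out/(Q_in−Q_out)) ln(V/V₀).
m = m₀ (V₀/V)^(Q_out/(Q_in−Q_out)) = 38.12 × (603.4/276.766)^(-2.29906) = 6.35241 g.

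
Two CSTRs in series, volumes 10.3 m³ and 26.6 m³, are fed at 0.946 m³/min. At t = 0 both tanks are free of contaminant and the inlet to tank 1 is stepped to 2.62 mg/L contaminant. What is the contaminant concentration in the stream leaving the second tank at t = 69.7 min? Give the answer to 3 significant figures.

Time constants: τᵢ = Vᵢ/Q for each well-mixed tank.
τ₁ = 10.3/0.946 = 10.888 min; τ₂ = 26.6/0.946 = 28.118 min.
Tank 1: C₁ = C_in(1 − e^(−t/τ₁)). Tank 2 (τ₁ ≠ τ₂): C₂ = C_in[1 − (τ₁ e^(−t/τ₁) − τ₂ e^(−t/τ₂))/(τ₁ − τ₂)].
At t = 69.7: e^(−t/τ₁) = 0.0016589, e^(−t/τ₂) = 0.083843.
C₂ = 2.62·[1 − (10.888·0.0016589 − 28.118·0.083843)/(-17.230)] = 2.62·0.86422 = 2.2643 mg/L.

2.26 mg/L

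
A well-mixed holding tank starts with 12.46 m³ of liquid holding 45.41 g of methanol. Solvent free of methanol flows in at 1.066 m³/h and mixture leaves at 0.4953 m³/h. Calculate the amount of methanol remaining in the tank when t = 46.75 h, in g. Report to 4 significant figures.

16.82 g

Let m(t) be the amount of methanol. Volume: V(t) = V₀ + (Q_in − Q_out) t = 12.46 + 0.570700 t; V(46.75) = 39.1402 m³.
Solute balance: dm/dt = 0 − Q_out C = −Q_out m/V(t).
Separate: dm/m = −Q_out dt/V(t) ⇒ ln(m/m₀) = −(Q_out/(Q_in−Q_out)) ln(V/V₀).
m = m₀ (V₀/V)^(Q_out/(Q_in−Q_out)) = 45.41 × (12.46/39.1402)^(0.867882) = 16.8160 g.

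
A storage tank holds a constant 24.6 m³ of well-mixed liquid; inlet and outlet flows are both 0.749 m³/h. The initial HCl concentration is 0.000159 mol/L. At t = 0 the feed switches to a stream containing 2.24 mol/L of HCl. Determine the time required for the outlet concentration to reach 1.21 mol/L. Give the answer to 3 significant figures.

25.5 h

Unsteady species balance (constant V, well mixed): V dC/dt = Q(C_in − C), so τ = V/Q = 32.844 h.
C(t) = C_in + (C₀ − C_in) e^(−t/τ). Set C = 1.21 and solve for t:
e^(−t/τ) = (C − C_in)/(C₀ − C_in) = (1.21 − 2.24)/(0.000159 − 2.24) = 0.45985
t = −τ ln(…) = 32.844 × 0.77685 = 25.515 h.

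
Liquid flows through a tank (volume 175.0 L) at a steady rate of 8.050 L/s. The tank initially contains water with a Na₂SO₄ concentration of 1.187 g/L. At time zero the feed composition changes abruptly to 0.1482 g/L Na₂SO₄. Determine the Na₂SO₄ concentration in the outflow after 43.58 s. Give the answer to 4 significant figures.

Species balance on the tank: V dC/dt = Q(C_in − C).
Rewrite as dC/dt + C/τ = C_in/τ, τ = V/Q = 21.7391 s.
C approaches C_in exponentially: C(t) = C_in + (C₀ − C_in) e^(−t/τ).
C(43.58) = 0.1482 + (1.187 − 0.1482)·e^(−43.58/21.7391) = 0.1482 + (1.03880)·0.134703 = 0.288130 g/L.

0.2881 g/L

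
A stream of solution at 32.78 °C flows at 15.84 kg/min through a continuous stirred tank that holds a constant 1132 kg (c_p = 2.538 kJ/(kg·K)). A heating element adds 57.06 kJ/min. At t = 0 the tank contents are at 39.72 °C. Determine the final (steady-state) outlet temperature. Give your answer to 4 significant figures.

34.20 °C

First-law balance (no shaft work): M c_p dT/dt = ṁ c_p (T_in − T) + 57.06.
At steady state dT/dt = 0 ⇒ T_ss = T_in + Q̇/(ṁ c_p) = 32.78 + 57.06/(15.84·2.538) = 34.1993 °C.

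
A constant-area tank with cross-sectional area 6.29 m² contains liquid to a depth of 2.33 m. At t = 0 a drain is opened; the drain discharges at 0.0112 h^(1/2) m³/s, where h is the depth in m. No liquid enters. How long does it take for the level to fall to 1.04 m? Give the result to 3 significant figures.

Accumulation of liquid (constant cross-section A): A dh/dt = −0.0112 √h.
Separate and integrate: 2(√h − √h₀) = −(0.0112/A) t.
t = 2A(√h₀ − √h)/0.0112 = 2·6.29·(√2.33 − √1.04)/0.0112
  = 12.580 × (1.5264 − 1.0198) / 0.0112 = 569.05 s.

569 s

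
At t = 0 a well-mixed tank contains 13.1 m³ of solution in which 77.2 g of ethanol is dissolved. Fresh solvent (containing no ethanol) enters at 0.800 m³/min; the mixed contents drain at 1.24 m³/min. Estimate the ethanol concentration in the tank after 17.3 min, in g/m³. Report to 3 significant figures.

Total volume: dV/dt = Q_in − Q_out = -0.44000 m³/min, so V(t) = 13.1 − 0.44000 t and V(17.3) = 5.4880 m³.
Species balance (pure solvent in): dm/dt = −Q_out · m/V(t).
Separate: dm/m = −Q_out dt/V(t) ⇒ ln(m/m₀) = −(Q_out/(Q_in−Q_out)) ln(V/V₀).
m = m₀ (V₀/V)^(Q_out/(Q_in−Q_out)) = 77.2 × (13.1/5.4880)^(-2.8182) = 6.6489 g.
C = m/V = 6.6489/5.4880 = 1.2115 g/m³.

1.21 g/m³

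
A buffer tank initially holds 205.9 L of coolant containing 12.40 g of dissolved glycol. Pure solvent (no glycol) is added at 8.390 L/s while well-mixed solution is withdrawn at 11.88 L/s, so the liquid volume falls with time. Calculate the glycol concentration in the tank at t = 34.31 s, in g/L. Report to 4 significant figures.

0.007416 g/L

Total volume: dV/dt = Q_in − Q_out = -3.49000 L/s, so V(t) = 205.9 − 3.49000 t and V(34.31) = 86.1581 L.
No glycol enters, so dm/dt = −Q_out · (m/V).
dm/m = −Q_out dt/(V₀ − 3.49000 t); integrating gives ln(m/m₀) = −(Q_out/(Q_in−Q_out)) ln(V/V₀).
m = m₀ (V₀/V)^(Q_out/(Q_in−Q_out)) = 12.40 × (205.9/86.1581)^(-3.40401) = 0.638968 g.
C = m/V = 0.638968/86.1581 = 0.00741623 g/L.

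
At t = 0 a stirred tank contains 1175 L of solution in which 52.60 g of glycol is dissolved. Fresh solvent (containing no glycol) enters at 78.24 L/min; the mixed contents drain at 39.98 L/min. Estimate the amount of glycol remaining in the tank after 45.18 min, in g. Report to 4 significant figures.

Total volume: dV/dt = Q_in − Q_out = 38.2600 L/min, so V(t) = 1175 + 38.2600 t and V(45.18) = 2903.59 L.
No glycol enters, so dm/dt = −Q_out · (m/V).
dm/m = −Q_out dt/(V₀ + 38.2600 t); integrating gives ln(m/m₀) = −(Q_out/(Q_in−Q_out)) ln(V/V₀).
m = m₀ (V₀/V)^(Q_out/(Q_in−Q_out)) = 52.60 × (1175/2903.59)^(1.04496) = 20.4374 g.

20.44 g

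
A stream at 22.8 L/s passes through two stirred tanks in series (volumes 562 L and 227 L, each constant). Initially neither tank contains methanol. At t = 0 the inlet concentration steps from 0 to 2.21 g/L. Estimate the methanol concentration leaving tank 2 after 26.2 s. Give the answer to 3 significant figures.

1.04 g/L

Time constants: τᵢ = Vᵢ/Q for each well-mixed tank.
τ₁ = 562/22.8 = 24.649 s; τ₂ = 227/22.8 = 9.9561 s.
Solving the cascade with C₁(0)=C₂(0)=0 gives C₂(t) = C_in[1 − (τ₁ e^(−t/τ₁) − τ₂ e^(−t/τ₂))/(τ₁ − τ₂)].
At t = 26.2: e^(−t/τ₁) = 0.34545, e^(−t/τ₂) = 0.071967.
C₂ = 2.21·[1 − (24.649·0.34545 − 9.9561·0.071967)/(14.693)] = 2.21·0.46924 = 1.0370 g/L.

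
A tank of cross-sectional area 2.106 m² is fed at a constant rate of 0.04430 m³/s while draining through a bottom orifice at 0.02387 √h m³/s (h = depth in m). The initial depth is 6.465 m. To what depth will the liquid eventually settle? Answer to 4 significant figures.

Level balance: A dh/dt = 0.04430 − 0.02387 √h. Setting dh/dt = 0:
Q_in = 0.02387 √h_ss ⇒ √h_ss = 0.04430/0.02387 = 1.85589.
h_ss = 1.85589² = 3.44431 m. (Since h₀ = 6.465 m > h_ss, the level will fall toward this value.)

3.444 m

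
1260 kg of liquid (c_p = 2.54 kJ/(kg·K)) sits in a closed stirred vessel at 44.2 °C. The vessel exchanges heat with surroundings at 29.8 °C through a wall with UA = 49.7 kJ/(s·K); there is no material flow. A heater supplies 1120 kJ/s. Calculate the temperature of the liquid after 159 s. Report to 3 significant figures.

51.6 °C

Unsteady energy balance on the tank contents: M c_p dT/dt = −UA(T − T_amb) + Q̇.
dT/dt = (T_ss − T)/τ with T_ss = T_amb + Q̇/UA = 29.8 + 1120/49.7 = 52.335 °C, τ = M c_p/UA = 1260·2.54/49.7 = 64.394 s.
T approaches T_ss exponentially: T(t) = T_ss + (T₀ − T_ss) e^(−t/τ).
T(159) = 52.335 + (-8.1352)·0.084656 = 51.647 °C.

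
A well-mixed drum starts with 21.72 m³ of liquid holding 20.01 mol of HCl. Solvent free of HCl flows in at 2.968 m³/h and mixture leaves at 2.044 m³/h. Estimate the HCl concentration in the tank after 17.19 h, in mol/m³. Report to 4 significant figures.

Total volume: dV/dt = Q_in − Q_out = 0.924000 m³/h, so V(t) = 21.72 + 0.924000 t and V(17.19) = 37.6036 m³.
Species balance (pure solvent in): dm/dt = −Q_out · m/V(t).
Separate: dm/m = −Q_out dt/V(t) ⇒ ln(m/m₀) = −(Q_out/(Q_in−Q_out)) ln(V/V₀).
m = m₀ (V₀/V)^(Q_out/(Q_in−Q_out)) = 20.01 × (21.72/37.6036)^(2.21212) = 5.94218 mol.
C = m/V = 5.94218/37.6036 = 0.158022 mol/m³.

0.1580 mol/m³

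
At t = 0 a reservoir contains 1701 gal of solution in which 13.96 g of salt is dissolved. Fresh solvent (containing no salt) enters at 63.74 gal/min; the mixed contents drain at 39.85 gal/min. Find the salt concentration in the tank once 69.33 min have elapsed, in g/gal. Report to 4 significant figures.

0.001338 g/gal

Total volume: dV/dt = Q_in − Q_out = 23.8900 gal/min, so V(t) = 1701 + 23.8900 t and V(69.33) = 3357.29 gal.
Species balance (pure solvent in): dm/dt = −Q_out · m/V(t).
dm/m = −Q_out dt/(V₀ + 23.8900 t); integrating gives ln(m/m₀) = −(Q_out/(Q_in−Q_out)) ln(V/V₀).
m = m₀ (V₀/V)^(Q_out/(Q_in−Q_out)) = 13.96 × (1701/3357.29)^(1.66806) = 4.49088 g.
C = m/V = 4.49088/3357.29 = 0.00133765 g/gal.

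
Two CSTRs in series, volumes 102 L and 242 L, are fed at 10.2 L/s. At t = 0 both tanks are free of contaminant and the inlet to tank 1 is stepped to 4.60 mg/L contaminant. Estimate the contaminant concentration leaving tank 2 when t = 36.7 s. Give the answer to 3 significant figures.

2.99 mg/L

Each tank obeys Vᵢ dCᵢ/dt = Q(Cᵢ₋₁ − Cᵢ), so τᵢ = Vᵢ/Q.
τ₁ = 102/10.2 = 10.000 s; τ₂ = 242/10.2 = 23.725 s.
Tank 1: C₁ = C_in(1 − e^(−t/τ₁)). Tank 2 (τ₁ ≠ τ₂): C₂ = C_in[1 − (τ₁ e^(−t/τ₁) − τ₂ e^(−t/τ₂))/(τ₁ − τ₂)].
At t = 36.7: e^(−t/τ₁) = 0.025476, e^(−t/τ₂) = 0.21292.
C₂ = 4.60·[1 − (10.000·0.025476 − 23.725·0.21292)/(-13.725)] = 4.60·0.65052 = 2.9924 mg/L.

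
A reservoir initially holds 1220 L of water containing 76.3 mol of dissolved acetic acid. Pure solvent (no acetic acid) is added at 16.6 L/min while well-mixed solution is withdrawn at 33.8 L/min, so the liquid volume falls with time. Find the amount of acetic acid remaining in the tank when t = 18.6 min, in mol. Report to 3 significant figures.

42.0 mol

Total volume: dV/dt = Q_in − Q_out = -17.200 L/min, so V(t) = 1220 − 17.200 t and V(18.6) = 900.08 L.
Solute balance: dm/dt = 0 − Q_out C = −Q_out m/V(t).
dm/m = −Q_out dt/(V₀ − 17.200 t); integrating gives ln(m/m₀) = −(Q_out/(Q_in−Q_out)) ln(V/V₀).
m = m₀ (V₀/V)^(Q_out/(Q_in−Q_out)) = 76.3 × (1220/900.08)^(-1.9651) = 41.973 mol.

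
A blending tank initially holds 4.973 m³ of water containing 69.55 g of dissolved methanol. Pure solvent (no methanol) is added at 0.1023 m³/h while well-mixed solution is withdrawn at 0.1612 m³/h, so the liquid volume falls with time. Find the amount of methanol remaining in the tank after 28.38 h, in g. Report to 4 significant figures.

22.67 g

Total volume: dV/dt = Q_in − Q_out = -0.0589000 m³/h, so V(t) = 4.973 − 0.0589000 t and V(28.38) = 3.30142 m³.
Species balance (pure solvent in): dm/dt = −Q_out · m/V(t).
dm/m = −Q_out dt/(V₀ − 0.0589000 t); integrating gives ln(m/m₀) = −(Q_out/(Q_in−Q_out)) ln(V/V₀).
m = m₀ (V₀/V)^(Q_out/(Q_in−Q_out)) = 69.55 × (4.973/3.30142)^(-2.73684) = 22.6654 g.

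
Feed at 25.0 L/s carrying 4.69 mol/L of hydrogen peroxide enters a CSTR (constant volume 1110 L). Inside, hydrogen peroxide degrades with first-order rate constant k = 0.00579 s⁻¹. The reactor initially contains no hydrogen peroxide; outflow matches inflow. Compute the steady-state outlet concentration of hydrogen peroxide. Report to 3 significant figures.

Species balance: V dC/dt = Q C_in − Q C − k V C.
Steady state (dC/dt = 0): C_ss = Q C_in/(Q + kV) = C_in/(1 + kV/Q).
C_ss = 25.0·4.69/(25.0 + 0.00579·1110) = 117.25/31.427 = 3.7309 mol/L.

3.73 mol/L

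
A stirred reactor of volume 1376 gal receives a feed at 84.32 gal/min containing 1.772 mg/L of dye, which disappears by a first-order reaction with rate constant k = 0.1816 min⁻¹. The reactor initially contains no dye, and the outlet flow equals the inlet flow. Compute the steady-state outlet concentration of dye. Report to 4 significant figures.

V dC/dt = Q(C_in − C) − k V C.
Steady state (dC/dt = 0): C_ss = Q C_in/(Q + kV) = C_in/(1 + kV/Q).
C_ss = 84.32·1.772/(84.32 + 0.1816·1376) = 149.415/334.202 = 0.447081 mg/L.

0.4471 mg/L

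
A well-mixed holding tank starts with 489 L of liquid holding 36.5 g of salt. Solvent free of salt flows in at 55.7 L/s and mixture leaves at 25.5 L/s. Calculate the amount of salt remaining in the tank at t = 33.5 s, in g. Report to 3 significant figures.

Let m(t) be the amount of salt. Volume: V(t) = V₀ + (Q_in − Q_out) t = 489 + 30.200 t; V(33.5) = 1500.7 L.
Solute balance: dm/dt = 0 − Q_out C = −Q_out m/V(t).
Separate: dm/m = −Q_out dt/V(t) ⇒ ln(m/m₀) = −(Q_out/(Q_in−Q_out)) ln(V/V₀).
m = m₀ (V₀/V)^(Q_out/(Q_in−Q_out)) = 36.5 × (489/1500.7)^(0.84437) = 14.161 g.

14.2 g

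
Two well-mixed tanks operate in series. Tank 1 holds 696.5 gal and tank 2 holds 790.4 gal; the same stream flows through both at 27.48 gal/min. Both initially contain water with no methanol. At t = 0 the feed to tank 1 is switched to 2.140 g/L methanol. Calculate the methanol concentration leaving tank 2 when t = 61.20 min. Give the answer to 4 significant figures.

Time constants: τᵢ = Vᵢ/Q for each well-mixed tank.
τ₁ = 696.5/27.48 = 25.3457 min; τ₂ = 790.4/27.48 = 28.7627 min.
Solving the cascade with C₁(0)=C₂(0)=0 gives C₂(t) = C_in[1 − (τ₁ e^(−t/τ₁) − τ₂ e^(−t/τ₂))/(τ₁ − τ₂)].
At t = 61.20: e^(−t/τ₁) = 0.0894022, e^(−t/τ₂) = 0.119105.
C₂ = 2.140·[1 − (25.3457·0.0894022 − 28.7627·0.119105)/(-3.41703)] = 2.140·0.660579 = 1.41364 g/L.

1.414 g/L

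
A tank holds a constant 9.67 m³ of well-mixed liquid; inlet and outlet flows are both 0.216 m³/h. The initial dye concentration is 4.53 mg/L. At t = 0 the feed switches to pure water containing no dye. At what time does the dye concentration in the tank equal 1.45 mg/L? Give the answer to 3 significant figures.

51.0 h

Unsteady species balance (constant V, well mixed): V dC/dt = Q(C_in − C), so τ = V/Q = 44.769 h.
C(t) = C_in + (C₀ − C_in) e^(−t/τ). Set C = 1.45 and solve for t:
e^(−t/τ) = (C − C_in)/(C₀ − C_in) = (1.45 − 0)/(4.53 − 0) = 0.32009
t = −τ ln(…) = 44.769 × 1.1392 = 50.998 h.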